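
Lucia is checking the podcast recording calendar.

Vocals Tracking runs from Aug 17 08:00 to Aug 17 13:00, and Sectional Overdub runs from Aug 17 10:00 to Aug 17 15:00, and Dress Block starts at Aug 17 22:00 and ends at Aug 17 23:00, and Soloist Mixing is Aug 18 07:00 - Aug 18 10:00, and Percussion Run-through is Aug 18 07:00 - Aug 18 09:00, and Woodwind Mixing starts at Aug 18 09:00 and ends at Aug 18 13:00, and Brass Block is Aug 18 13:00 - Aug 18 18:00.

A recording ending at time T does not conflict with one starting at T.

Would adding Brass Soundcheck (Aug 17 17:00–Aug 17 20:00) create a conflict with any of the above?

No — it doesn't clash with anything

Vocals Tracking: ends Aug 17 13:00 at or before Brass Soundcheck starts Aug 17 17:00 → clear.
Sectional Overdub: ends Aug 17 15:00 at or before Brass Soundcheck starts Aug 17 17:00 → clear.
Dress Block: starts Aug 17 22:00 at or after Brass Soundcheck ends Aug 17 20:00 → clear.
Soloist Mixing: starts Aug 18 07:00 at or after Brass Soundcheck ends Aug 17 20:00 → clear.
Percussion Run-through: starts Aug 18 07:00 at or after Brass Soundcheck ends Aug 17 20:00 → clear.
Woodwind Mixing: starts Aug 18 09:00 at or after Brass Soundcheck ends Aug 17 20:00 → clear.
Brass Block: starts Aug 18 13:00 at or after Brass Soundcheck ends Aug 17 20:00 → clear.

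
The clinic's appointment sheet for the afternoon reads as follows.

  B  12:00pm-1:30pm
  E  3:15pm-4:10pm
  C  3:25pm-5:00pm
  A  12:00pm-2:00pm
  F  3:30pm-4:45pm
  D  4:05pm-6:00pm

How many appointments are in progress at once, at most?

4

Walk through starts and ends in time order (an end at T is processed before a start at T):
12:00pm start A → 1
12:00pm start B → 2
1:30pm end B → 1
2:00pm end A → 0
3:15pm start E → 1
3:25pm start C → 2
3:30pm start F → 3
4:05pm start D → 4
4:10pm end E → 3
4:45pm end F → 2
5:00pm end C → 1
6:00pm end D → 0
Peak is 4, at 4:05pm (C, D, E, F).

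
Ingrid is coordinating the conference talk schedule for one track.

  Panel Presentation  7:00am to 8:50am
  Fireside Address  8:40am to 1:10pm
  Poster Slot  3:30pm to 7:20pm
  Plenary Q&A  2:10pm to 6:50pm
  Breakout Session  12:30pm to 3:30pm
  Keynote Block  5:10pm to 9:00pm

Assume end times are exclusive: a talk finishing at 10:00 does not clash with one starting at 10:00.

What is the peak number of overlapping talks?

Walk through starts and ends in time order (an end at T is processed before a start at T):
7:00am start Panel Presentation → 1
8:40am start Fireside Address → 2
8:50am end Panel Presentation → 1
12:30pm start Breakout Session → 2
1:10pm end Fireside Address → 1
2:10pm start Plenary Q&A → 2
3:30pm end Breakout Session → 1
3:30pm start Poster Slot → 2
5:10pm start Keynote Block → 3
6:50pm end Plenary Q&A → 2
7:20pm end Poster Slot → 1
9:00pm end Keynote Block → 0
Peak is 3, at 5:10pm (Keynote Block, Plenary Q&A, Poster Slot).

3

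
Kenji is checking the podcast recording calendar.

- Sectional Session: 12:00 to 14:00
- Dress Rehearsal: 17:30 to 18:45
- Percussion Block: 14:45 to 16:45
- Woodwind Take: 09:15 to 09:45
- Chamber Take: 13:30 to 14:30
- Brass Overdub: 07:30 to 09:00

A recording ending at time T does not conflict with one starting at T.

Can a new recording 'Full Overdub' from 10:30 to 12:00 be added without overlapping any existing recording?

Yes — the slot is free

Brass Overdub: ends 09:00 at or before Full Overdub starts 10:30 → clear.
Woodwind Take: ends 09:45 at or before Full Overdub starts 10:30 → clear.
Sectional Session: starts 12:00 at or after Full Overdub ends 12:00 → clear.
Chamber Take: starts 13:30 at or after Full Overdub ends 12:00 → clear.
Percussion Block: starts 14:45 at or after Full Overdub ends 12:00 → clear.
Dress Rehearsal: starts 17:30 at or after Full Overdub ends 12:00 → clear.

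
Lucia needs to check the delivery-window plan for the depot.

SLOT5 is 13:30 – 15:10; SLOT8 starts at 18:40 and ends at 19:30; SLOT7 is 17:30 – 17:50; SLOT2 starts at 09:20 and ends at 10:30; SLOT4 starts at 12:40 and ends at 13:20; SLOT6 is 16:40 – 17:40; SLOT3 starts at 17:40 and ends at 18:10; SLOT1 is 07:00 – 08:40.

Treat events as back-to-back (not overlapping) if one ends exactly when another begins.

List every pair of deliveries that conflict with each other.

SLOT3 & SLOT7, SLOT6 & SLOT7

Sorted by start: SLOT1, SLOT2, SLOT4, SLOT5, SLOT6, SLOT7, SLOT3, SLOT8.
SLOT2 starts after SLOT1 ends, so SLOT1 has no further overlaps.
SLOT4 starts after SLOT2 ends, so SLOT2 has no further overlaps.
SLOT5 starts after SLOT4 ends, so SLOT4 has no further overlaps.
SLOT6 starts after SLOT5 ends, so SLOT5 has no further overlaps.
SLOT7 starts before SLOT6 ends → SLOT6 and SLOT7 overlap.
SLOT3 starts exactly when SLOT6 ends (back-to-back, no overlap), so SLOT6 has no further overlaps.
SLOT3 starts before SLOT7 ends → SLOT7 and SLOT3 overlap.
SLOT8 starts after SLOT7 ends.
SLOT8 starts after SLOT3 ends.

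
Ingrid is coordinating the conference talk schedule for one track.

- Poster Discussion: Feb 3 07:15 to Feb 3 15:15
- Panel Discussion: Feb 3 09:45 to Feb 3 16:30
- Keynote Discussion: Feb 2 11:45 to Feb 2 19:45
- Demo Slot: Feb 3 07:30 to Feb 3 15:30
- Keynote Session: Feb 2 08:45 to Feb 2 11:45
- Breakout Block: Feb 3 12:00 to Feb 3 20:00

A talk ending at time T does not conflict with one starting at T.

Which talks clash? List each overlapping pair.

Breakout Block & Demo Slot, Breakout Block & Panel Discussion, Breakout Block & Poster Discussion, Demo Slot & Panel Discussion, Demo Slot & Poster Discussion, Panel Discussion & Poster Discussion

Sorted by start: Keynote Session, Keynote Discussion, Poster Discussion, Demo Slot, Panel Discussion, Breakout Block.
Keynote Discussion starts exactly when Keynote Session ends (back-to-back, no overlap), so nothing later overlaps Keynote Session either.
Poster Discussion starts after Keynote Discussion ends, so nothing later overlaps Keynote Discussion either.
Demo Slot starts before Poster Discussion ends → Poster Discussion and Demo Slot overlap.
Panel Discussion starts before Poster Discussion ends → Poster Discussion and Panel Discussion overlap.
Breakout Block starts before Poster Discussion ends → Poster Discussion and Breakout Block overlap.
Panel Discussion starts before Demo Slot ends → Demo Slot and Panel Discussion overlap.
Breakout Block starts before Demo Slot ends → Demo Slot and Breakout Block overlap.
Breakout Block starts before Panel Discussion ends → Panel Discussion and Breakout Block overlap.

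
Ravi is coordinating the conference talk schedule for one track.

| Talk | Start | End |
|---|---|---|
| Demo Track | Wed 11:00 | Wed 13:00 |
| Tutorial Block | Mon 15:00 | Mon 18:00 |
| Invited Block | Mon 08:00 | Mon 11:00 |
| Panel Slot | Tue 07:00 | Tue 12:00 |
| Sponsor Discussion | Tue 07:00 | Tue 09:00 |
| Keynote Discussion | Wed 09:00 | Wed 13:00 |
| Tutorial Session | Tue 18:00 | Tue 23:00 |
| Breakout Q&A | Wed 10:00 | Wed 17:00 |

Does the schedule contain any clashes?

Yes

Sorted by start: Invited Block, Tutorial Block, Panel Slot, Sponsor Discussion, Tutorial Session, Keynote Discussion, Breakout Q&A, Demo Track.
Tutorial Block starts after Invited Block ends; Invited Block is clear from here.
Panel Slot starts after Tutorial Block ends; Tutorial Block is clear from here.
Sponsor Discussion starts before Panel Slot ends → Panel Slot and Sponsor Discussion overlap.
That's a conflict, so the schedule is not conflict-free.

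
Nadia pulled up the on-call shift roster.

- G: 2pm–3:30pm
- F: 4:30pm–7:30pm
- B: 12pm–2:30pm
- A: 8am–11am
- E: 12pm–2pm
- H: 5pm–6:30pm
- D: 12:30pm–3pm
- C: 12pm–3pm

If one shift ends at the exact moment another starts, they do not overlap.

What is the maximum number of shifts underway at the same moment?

4

Sort all start/end points and keep a running count:
8am start A → 1
11am end A → 0
12pm start B → 1
12pm start C → 2
12pm start E → 3
12:30pm start D → 4
2pm end E → 3
2pm start G → 4
2:30pm end B → 3
3pm end C → 2
3pm end D → 1
3:30pm end G → 0
4:30pm start F → 1
5pm start H → 2
6:30pm end H → 1
7:30pm end F → 0
Peak is 4, at 12:30pm (B, C, D, E).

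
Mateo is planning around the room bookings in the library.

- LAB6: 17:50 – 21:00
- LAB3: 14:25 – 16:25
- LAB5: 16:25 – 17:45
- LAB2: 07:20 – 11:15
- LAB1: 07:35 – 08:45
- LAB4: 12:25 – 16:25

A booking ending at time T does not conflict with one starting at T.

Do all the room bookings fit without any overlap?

Sorted by start: LAB2, LAB1, LAB4, LAB3, LAB5, LAB6.
LAB1 starts before LAB2 ends → LAB2 and LAB1 overlap.
That's a conflict, so the schedule is not conflict-free.

No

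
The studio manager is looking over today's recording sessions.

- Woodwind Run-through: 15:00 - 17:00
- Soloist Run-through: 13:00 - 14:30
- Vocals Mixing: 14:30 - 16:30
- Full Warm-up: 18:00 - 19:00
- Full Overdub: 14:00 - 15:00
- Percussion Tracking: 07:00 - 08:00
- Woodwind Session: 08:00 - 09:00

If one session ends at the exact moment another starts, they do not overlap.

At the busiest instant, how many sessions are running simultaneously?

Sweep the timeline, counting +1 at each start and −1 at each end (ends before starts at a tie):
07:00 start Percussion Tracking → 1
08:00 end Percussion Tracking → 0
08:00 start Woodwind Session → 1
09:00 end Woodwind Session → 0
13:00 start Soloist Run-through → 1
14:00 start Full Overdub → 2
14:30 end Soloist Run-through → 1
14:30 start Vocals Mixing → 2
15:00 end Full Overdub → 1
15:00 start Woodwind Run-through → 2
16:30 end Vocals Mixing → 1
17:00 end Woodwind Run-through → 0
18:00 start Full Warm-up → 1
19:00 end Full Warm-up → 0
Peak is 2, at 14:00 (Full Overdub, Soloist Run-through).

2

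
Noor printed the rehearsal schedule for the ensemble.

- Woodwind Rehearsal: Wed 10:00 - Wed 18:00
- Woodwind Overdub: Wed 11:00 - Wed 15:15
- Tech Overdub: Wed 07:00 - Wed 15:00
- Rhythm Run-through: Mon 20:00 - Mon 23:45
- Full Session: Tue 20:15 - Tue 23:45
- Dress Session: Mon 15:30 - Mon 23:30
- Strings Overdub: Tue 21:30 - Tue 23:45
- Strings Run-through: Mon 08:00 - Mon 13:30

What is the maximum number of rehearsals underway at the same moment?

Sort all start/end points and keep a running count:
Mon 08:00 start Strings Run-through → 1
Mon 13:30 end Strings Run-through → 0
Mon 15:30 start Dress Session → 1
Mon 20:00 start Rhythm Run-through → 2
Mon 23:30 end Dress Session → 1
Mon 23:45 end Rhythm Run-through → 0
Tue 20:15 start Full Session → 1
Tue 21:30 start Strings Overdub → 2
Tue 23:45 end Full Session → 1
Tue 23:45 end Strings Overdub → 0
Wed 07:00 start Tech Overdub → 1
Wed 10:00 start Woodwind Rehearsal → 2
Wed 11:00 start Woodwind Overdub → 3
Wed 15:00 end Tech Overdub → 2
Wed 15:15 end Woodwind Overdub → 1
Wed 18:00 end Woodwind Rehearsal → 0
Peak is 3, at Wed 11:00 (Tech Overdub, Woodwind Overdub, Woodwind Rehearsal).

3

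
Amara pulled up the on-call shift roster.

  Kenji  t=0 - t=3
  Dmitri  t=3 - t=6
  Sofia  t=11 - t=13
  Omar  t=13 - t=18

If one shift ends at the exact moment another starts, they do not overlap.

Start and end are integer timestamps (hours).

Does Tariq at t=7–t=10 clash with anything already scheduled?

Kenji: ends t=3 at or before Tariq starts t=7 → clear.
Dmitri: ends t=6 at or before Tariq starts t=7 → clear.
Sofia: starts t=11 at or after Tariq ends t=10 → clear.
Omar: starts t=13 at or after Tariq ends t=10 → clear.

No — it doesn't clash with anything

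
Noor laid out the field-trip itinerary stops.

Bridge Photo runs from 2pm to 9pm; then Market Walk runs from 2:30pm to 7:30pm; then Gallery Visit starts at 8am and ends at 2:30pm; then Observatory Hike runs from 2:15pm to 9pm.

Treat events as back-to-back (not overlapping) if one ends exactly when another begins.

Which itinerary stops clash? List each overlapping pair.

Bridge Photo & Gallery Visit, Bridge Photo & Market Walk, Bridge Photo & Observatory Hike, Gallery Visit & Observatory Hike, Market Walk & Observatory Hike

Check each pair: they overlap iff neither finishes before the other starts.
Sorted by start: Gallery Visit, Bridge Photo, Observatory Hike, Market Walk.
Bridge Photo starts before Gallery Visit ends → Gallery Visit and Bridge Photo overlap.
Observatory Hike starts before Gallery Visit ends → Gallery Visit and Observatory Hike overlap.
Market Walk starts exactly when Gallery Visit ends (back-to-back, no overlap).
Observatory Hike starts before Bridge Photo ends → Bridge Photo and Observatory Hike overlap.
Market Walk starts before Bridge Photo ends → Bridge Photo and Market Walk overlap.
Market Walk starts before Observatory Hike ends → Observatory Hike and Market Walk overlap.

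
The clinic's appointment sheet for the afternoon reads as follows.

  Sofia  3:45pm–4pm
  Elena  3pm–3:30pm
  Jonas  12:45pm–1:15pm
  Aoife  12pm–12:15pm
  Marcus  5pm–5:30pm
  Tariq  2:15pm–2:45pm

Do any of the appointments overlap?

No

Sorted by start: Aoife, Jonas, Tariq, Elena, Sofia, Marcus.
Jonas starts after Aoife ends, so Aoife has no further overlaps.
Tariq starts after Jonas ends, so Jonas has no further overlaps.
Elena starts after Tariq ends, so Tariq has no further overlaps.
Sofia starts after Elena ends, so Elena has no further overlaps.
Marcus starts after Sofia ends.
Every pair is clear; the schedule has no overlaps.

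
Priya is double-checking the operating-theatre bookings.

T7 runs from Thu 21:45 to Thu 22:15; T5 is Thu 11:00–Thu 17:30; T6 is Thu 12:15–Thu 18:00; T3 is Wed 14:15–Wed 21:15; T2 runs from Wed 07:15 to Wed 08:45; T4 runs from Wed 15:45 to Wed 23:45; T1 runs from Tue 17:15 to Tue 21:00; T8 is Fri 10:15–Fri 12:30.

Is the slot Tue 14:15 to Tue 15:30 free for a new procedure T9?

Yes — the slot is free

T1: starts Tue 17:15 at or after T9 ends Tue 15:30 → clear.
T2: starts Wed 07:15 at or after T9 ends Tue 15:30 → clear.
T3: starts Wed 14:15 at or after T9 ends Tue 15:30 → clear.
T4: starts Wed 15:45 at or after T9 ends Tue 15:30 → clear.
T5: starts Thu 11:00 at or after T9 ends Tue 15:30 → clear.
T6: starts Thu 12:15 at or after T9 ends Tue 15:30 → clear.
T7: starts Thu 21:45 at or after T9 ends Tue 15:30 → clear.
T8: starts Fri 10:15 at or after T9 ends Tue 15:30 → clear.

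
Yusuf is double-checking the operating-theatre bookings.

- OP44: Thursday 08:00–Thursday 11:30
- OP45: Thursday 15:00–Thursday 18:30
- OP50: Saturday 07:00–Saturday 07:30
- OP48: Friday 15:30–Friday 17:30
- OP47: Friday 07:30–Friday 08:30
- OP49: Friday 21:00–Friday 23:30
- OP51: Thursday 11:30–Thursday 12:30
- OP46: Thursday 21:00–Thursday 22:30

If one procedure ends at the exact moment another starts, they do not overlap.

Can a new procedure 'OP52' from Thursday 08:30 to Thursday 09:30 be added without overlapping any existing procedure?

OP44: starts Thursday 08:00 before OP52 ends Thursday 09:30, and ends Thursday 11:30 after OP52 starts Thursday 08:30 → overlap.
OP51: starts Thursday 11:30 at or after OP52 ends Thursday 09:30 → clear.
OP45: starts Thursday 15:00 at or after OP52 ends Thursday 09:30 → clear.
OP46: starts Thursday 21:00 at or after OP52 ends Thursday 09:30 → clear.
OP47: starts Friday 07:30 at or after OP52 ends Thursday 09:30 → clear.
OP48: starts Friday 15:30 at or after OP52 ends Thursday 09:30 → clear.
OP49: starts Friday 21:00 at or after OP52 ends Thursday 09:30 → clear.
OP50: starts Saturday 07:00 at or after OP52 ends Thursday 09:30 → clear.
OP52 overlaps OP44.

No — it overlaps OP44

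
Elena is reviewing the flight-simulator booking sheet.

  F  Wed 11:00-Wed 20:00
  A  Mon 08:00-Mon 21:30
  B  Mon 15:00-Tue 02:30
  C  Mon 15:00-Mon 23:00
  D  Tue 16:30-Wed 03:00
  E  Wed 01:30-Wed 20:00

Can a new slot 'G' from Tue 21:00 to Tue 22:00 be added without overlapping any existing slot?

A: ends Mon 21:30 at or before G starts Tue 21:00 → clear.
B: ends Tue 02:30 at or before G starts Tue 21:00 → clear.
C: ends Mon 23:00 at or before G starts Tue 21:00 → clear.
D: starts Tue 16:30 before G ends Tue 22:00, and ends Wed 03:00 after G starts Tue 21:00 → overlap.
E: starts Wed 01:30 at or after G ends Tue 22:00 → clear.
F: starts Wed 11:00 at or after G ends Tue 22:00 → clear.
G overlaps D.

No — it overlaps D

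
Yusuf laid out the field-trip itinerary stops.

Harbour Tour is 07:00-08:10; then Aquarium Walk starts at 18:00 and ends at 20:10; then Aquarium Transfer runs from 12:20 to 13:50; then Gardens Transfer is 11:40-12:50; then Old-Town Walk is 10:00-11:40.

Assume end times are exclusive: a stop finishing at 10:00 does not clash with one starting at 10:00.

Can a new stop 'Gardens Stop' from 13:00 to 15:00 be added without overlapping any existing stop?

Harbour Tour: ends 08:10 at or before Gardens Stop starts 13:00 → clear.
Old-Town Walk: ends 11:40 at or before Gardens Stop starts 13:00 → clear.
Gardens Transfer: ends 12:50 at or before Gardens Stop starts 13:00 → clear.
Aquarium Transfer: starts 12:20 before Gardens Stop ends 15:00, and ends 13:50 after Gardens Stop starts 13:00 → overlap.
Aquarium Walk: starts 18:00 at or after Gardens Stop ends 15:00 → clear.
Gardens Stop overlaps Aquarium Transfer.

No — it overlaps Aquarium Transfer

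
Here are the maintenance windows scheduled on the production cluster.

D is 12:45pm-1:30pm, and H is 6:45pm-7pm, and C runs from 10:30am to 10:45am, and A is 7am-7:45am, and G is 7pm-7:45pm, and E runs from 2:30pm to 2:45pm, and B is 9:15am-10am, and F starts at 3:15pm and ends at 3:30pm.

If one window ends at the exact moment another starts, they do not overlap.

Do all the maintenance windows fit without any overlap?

Yes

Sorted by start: A, B, C, D, E, F, H, G.
B starts after A ends, so A has no further overlaps.
C starts after B ends, so B has no further overlaps.
D starts after C ends, so C has no further overlaps.
E starts after D ends, so D has no further overlaps.
F starts after E ends, so E has no further overlaps.
H starts after F ends, so F has no further overlaps.
G starts exactly when H ends (back-to-back, no overlap).
Every pair is clear; the schedule has no overlaps.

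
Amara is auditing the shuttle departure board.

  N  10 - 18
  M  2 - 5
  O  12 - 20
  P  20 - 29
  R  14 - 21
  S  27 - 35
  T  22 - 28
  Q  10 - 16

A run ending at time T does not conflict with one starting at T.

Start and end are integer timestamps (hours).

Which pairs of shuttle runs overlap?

N & O, N & Q, N & R, O & Q, O & R, P & R, P & S, P & T, Q & R, S & T

Check each pair: they overlap iff neither finishes before the other starts.
Sorted by start: M, N, Q, O, R, P, T, S.
N starts after M ends; M is clear from here.
Q starts before N ends → N and Q overlap.
O starts before N ends → N and O overlap.
R starts before N ends → N and R overlap.
P starts after N ends; N is clear from here.
O starts before Q ends → Q and O overlap.
R starts before Q ends → Q and R overlap.
P starts after Q ends; Q is clear from here.
R starts before O ends → O and R overlap.
P starts exactly when O ends (back-to-back, no overlap); O is clear from here.
P starts before R ends → R and P overlap.
T starts after R ends; R is clear from here.
T starts before P ends → P and T overlap.
S starts before P ends → P and S overlap.
S starts before T ends → T and S overlap.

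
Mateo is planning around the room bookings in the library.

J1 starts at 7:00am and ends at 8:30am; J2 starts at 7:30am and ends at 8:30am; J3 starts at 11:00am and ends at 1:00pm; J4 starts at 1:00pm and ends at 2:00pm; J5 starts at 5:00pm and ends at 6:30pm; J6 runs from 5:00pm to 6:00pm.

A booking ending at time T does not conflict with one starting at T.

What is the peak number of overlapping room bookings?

Sort all start/end points and keep a running count:
7:00am start J1 → 1
7:30am start J2 → 2
8:30am end J1 → 1
8:30am end J2 → 0
11:00am start J3 → 1
1:00pm end J3 → 0
1:00pm start J4 → 1
2:00pm end J4 → 0
5:00pm start J5 → 1
5:00pm start J6 → 2
6:00pm end J6 → 1
6:30pm end J5 → 0
Peak is 2, at 7:30am (J1, J2).

2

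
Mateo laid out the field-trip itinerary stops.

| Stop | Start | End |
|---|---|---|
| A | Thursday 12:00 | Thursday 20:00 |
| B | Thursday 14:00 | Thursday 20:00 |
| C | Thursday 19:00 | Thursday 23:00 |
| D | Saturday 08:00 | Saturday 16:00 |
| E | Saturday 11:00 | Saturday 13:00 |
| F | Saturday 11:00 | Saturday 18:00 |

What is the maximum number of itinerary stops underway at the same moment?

3

Walk through starts and ends in time order (an end at T is processed before a start at T):
Thursday 12:00 start A → 1
Thursday 14:00 start B → 2
Thursday 19:00 start C → 3
Thursday 20:00 end A → 2
Thursday 20:00 end B → 1
Thursday 23:00 end C → 0
Saturday 08:00 start D → 1
Saturday 11:00 start E → 2
Saturday 11:00 start F → 3
Saturday 13:00 end E → 2
Saturday 16:00 end D → 1
Saturday 18:00 end F → 0
Peak is 3, at Thursday 19:00 (A, B, C).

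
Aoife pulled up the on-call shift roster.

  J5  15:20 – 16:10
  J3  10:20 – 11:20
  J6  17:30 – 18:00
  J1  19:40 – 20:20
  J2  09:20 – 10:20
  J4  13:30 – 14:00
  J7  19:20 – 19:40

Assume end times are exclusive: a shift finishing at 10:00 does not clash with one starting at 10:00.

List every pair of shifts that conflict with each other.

none

Sorted by start: J2, J3, J4, J5, J6, J7, J1.
J3 starts exactly when J2 ends (back-to-back, no overlap), so J2 has no further overlaps.
J4 starts after J3 ends, so J3 has no further overlaps.
J5 starts after J4 ends, so J4 has no further overlaps.
J6 starts after J5 ends, so J5 has no further overlaps.
J7 starts after J6 ends, so J6 has no further overlaps.
J1 starts exactly when J7 ends (back-to-back, no overlap).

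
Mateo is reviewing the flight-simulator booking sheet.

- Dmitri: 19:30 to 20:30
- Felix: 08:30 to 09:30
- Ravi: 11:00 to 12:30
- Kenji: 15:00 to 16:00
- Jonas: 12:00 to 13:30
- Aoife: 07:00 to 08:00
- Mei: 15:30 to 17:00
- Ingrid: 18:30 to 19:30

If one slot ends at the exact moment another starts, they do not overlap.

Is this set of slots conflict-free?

No

Sorted by start: Aoife, Felix, Ravi, Jonas, Kenji, Mei, Ingrid, Dmitri.
Felix starts after Aoife ends, so Aoife has no further overlaps.
Ravi starts after Felix ends, so Felix has no further overlaps.
Jonas starts before Ravi ends → Ravi and Jonas overlap.
That's a conflict, so the schedule is not conflict-free.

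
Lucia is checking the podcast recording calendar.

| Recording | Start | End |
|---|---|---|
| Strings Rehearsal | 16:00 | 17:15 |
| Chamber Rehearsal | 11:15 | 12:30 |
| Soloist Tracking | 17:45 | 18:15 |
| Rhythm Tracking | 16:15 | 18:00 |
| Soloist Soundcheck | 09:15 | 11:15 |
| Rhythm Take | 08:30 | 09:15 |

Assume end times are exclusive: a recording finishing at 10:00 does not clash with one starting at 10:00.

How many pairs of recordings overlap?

2

Sorted by start: Rhythm Take, Soloist Soundcheck, Chamber Rehearsal, Strings Rehearsal, Rhythm Tracking, Soloist Tracking.
Soloist Soundcheck starts exactly when Rhythm Take ends (back-to-back, no overlap), so Rhythm Take has no further overlaps.
Chamber Rehearsal starts exactly when Soloist Soundcheck ends (back-to-back, no overlap), so Soloist Soundcheck has no further overlaps.
Strings Rehearsal starts after Chamber Rehearsal ends, so Chamber Rehearsal has no further overlaps.
Rhythm Tracking starts before Strings Rehearsal ends → Strings Rehearsal and Rhythm Tracking overlap.
Soloist Tracking starts after Strings Rehearsal ends.
Soloist Tracking starts before Rhythm Tracking ends → Rhythm Tracking and Soloist Tracking overlap.
Overlapping pairs: Rhythm Tracking & Soloist Tracking, Rhythm Tracking & Strings Rehearsal — 2 in total.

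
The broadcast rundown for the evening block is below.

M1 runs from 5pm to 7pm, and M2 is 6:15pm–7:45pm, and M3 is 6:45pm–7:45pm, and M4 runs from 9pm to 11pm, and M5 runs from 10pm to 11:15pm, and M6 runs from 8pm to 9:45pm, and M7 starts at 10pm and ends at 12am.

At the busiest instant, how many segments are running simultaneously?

3

Sweep the timeline, counting +1 at each start and −1 at each end (ends before starts at a tie):
5pm start M1 → 1
6:15pm start M2 → 2
6:45pm start M3 → 3
7pm end M1 → 2
7:45pm end M2 → 1
7:45pm end M3 → 0
8pm start M6 → 1
9pm start M4 → 2
9:45pm end M6 → 1
10pm start M5 → 2
10pm start M7 → 3
11pm end M4 → 2
11:15pm end M5 → 1
12am end M7 → 0
Peak is 3, at 6:45pm (M1, M2, M3).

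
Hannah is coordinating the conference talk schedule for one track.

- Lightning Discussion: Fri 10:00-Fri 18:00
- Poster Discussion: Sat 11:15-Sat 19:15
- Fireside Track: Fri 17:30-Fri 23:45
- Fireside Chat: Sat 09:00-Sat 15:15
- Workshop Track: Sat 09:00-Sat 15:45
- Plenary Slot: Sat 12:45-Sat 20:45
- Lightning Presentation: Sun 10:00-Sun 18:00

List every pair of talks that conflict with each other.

Fireside Chat & Plenary Slot, Fireside Chat & Poster Discussion, Fireside Chat & Workshop Track, Fireside Track & Lightning Discussion, Plenary Slot & Poster Discussion, Plenary Slot & Workshop Track, Poster Discussion & Workshop Track

Sorted by start: Lightning Discussion, Fireside Track, Workshop Track, Fireside Chat, Poster Discussion, Plenary Slot, Lightning Presentation.
Fireside Track starts before Lightning Discussion ends → Lightning Discussion and Fireside Track overlap.
Workshop Track starts after Lightning Discussion ends, so Lightning Discussion has no further overlaps.
Workshop Track starts after Fireside Track ends, so Fireside Track has no further overlaps.
Fireside Chat starts before Workshop Track ends → Workshop Track and Fireside Chat overlap.
Poster Discussion starts before Workshop Track ends → Workshop Track and Poster Discussion overlap.
Plenary Slot starts before Workshop Track ends → Workshop Track and Plenary Slot overlap.
Lightning Presentation starts after Workshop Track ends.
Poster Discussion starts before Fireside Chat ends → Fireside Chat and Poster Discussion overlap.
Plenary Slot starts before Fireside Chat ends → Fireside Chat and Plenary Slot overlap.
Lightning Presentation starts after Fireside Chat ends.
Plenary Slot starts before Poster Discussion ends → Poster Discussion and Plenary Slot overlap.
Lightning Presentation starts after Poster Discussion ends.
Lightning Presentation starts after Plenary Slot ends.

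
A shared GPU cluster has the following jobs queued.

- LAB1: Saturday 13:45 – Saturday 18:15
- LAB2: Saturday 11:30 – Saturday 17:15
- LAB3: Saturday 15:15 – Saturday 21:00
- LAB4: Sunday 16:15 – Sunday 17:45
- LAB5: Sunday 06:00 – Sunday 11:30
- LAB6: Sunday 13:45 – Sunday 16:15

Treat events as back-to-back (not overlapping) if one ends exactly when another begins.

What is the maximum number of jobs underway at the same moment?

3

Sweep the timeline, counting +1 at each start and −1 at each end (ends before starts at a tie):
Saturday 11:30 start LAB2 → 1
Saturday 13:45 start LAB1 → 2
Saturday 15:15 start LAB3 → 3
Saturday 17:15 end LAB2 → 2
Saturday 18:15 end LAB1 → 1
Saturday 21:00 end LAB3 → 0
Sunday 06:00 start LAB5 → 1
Sunday 11:30 end LAB5 → 0
Sunday 13:45 start LAB6 → 1
Sunday 16:15 end LAB6 → 0
Sunday 16:15 start LAB4 → 1
Sunday 17:45 end LAB4 → 0
Peak is 3, at Saturday 15:15 (LAB1, LAB2, LAB3).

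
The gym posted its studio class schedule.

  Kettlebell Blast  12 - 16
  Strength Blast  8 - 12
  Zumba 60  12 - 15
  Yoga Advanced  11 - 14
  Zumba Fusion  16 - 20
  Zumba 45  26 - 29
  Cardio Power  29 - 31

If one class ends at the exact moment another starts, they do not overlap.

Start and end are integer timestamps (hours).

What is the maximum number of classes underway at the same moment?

Sweep the timeline, counting +1 at each start and −1 at each end (ends before starts at a tie):
8 start Strength Blast → 1
11 start Yoga Advanced → 2
12 end Strength Blast → 1
12 start Kettlebell Blast → 2
12 start Zumba 60 → 3
14 end Yoga Advanced → 2
15 end Zumba 60 → 1
16 end Kettlebell Blast → 0
16 start Zumba Fusion → 1
20 end Zumba Fusion → 0
26 start Zumba 45 → 1
29 end Zumba 45 → 0
29 start Cardio Power → 1
31 end Cardio Power → 0
Peak is 3, at 12 (Kettlebell Blast, Yoga Advanced, Zumba 60).

3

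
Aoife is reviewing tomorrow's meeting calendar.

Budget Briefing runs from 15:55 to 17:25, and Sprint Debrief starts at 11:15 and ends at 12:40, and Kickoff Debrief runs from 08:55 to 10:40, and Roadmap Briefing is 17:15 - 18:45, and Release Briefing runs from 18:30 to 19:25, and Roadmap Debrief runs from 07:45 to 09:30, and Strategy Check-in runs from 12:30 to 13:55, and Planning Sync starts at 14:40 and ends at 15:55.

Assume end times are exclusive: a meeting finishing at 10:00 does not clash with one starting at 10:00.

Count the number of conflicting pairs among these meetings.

Two intervals overlap when each starts before the other ends.
Sorted by start: Roadmap Debrief, Kickoff Debrief, Sprint Debrief, Strategy Check-in, Planning Sync, Budget Briefing, Roadmap Briefing, Release Briefing.
Kickoff Debrief starts before Roadmap Debrief ends → Roadmap Debrief and Kickoff Debrief overlap.
Sprint Debrief starts after Roadmap Debrief ends, so Roadmap Debrief has no further overlaps.
Sprint Debrief starts after Kickoff Debrief ends, so Kickoff Debrief has no further overlaps.
Strategy Check-in starts before Sprint Debrief ends → Sprint Debrief and Strategy Check-in overlap.
Planning Sync starts after Sprint Debrief ends, so Sprint Debrief has no further overlaps.
Planning Sync starts after Strategy Check-in ends, so Strategy Check-in has no further overlaps.
Budget Briefing starts exactly when Planning Sync ends (back-to-back, no overlap), so Planning Sync has no further overlaps.
Roadmap Briefing starts before Budget Briefing ends → Budget Briefing and Roadmap Briefing overlap.
Release Briefing starts after Budget Briefing ends.
Release Briefing starts before Roadmap Briefing ends → Roadmap Briefing and Release Briefing overlap.
Overlapping pairs: Budget Briefing & Roadmap Briefing, Kickoff Debrief & Roadmap Debrief, Release Briefing & Roadmap Briefing, Sprint Debrief & Strategy Check-in — 4 in total.

4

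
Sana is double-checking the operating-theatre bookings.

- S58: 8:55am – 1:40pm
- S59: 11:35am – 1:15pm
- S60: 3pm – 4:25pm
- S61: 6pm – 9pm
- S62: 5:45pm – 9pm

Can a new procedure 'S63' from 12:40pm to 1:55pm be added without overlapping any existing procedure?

S58: starts 8:55am before S63 ends 1:55pm, and ends 1:40pm after S63 starts 12:40pm → overlap.
S59: starts 11:35am before S63 ends 1:55pm, and ends 1:15pm after S63 starts 12:40pm → overlap.
S60: starts 3pm at or after S63 ends 1:55pm → clear.
S62: starts 5:45pm at or after S63 ends 1:55pm → clear.
S61: starts 6pm at or after S63 ends 1:55pm → clear.
S63 overlaps S58, S59.

No — it overlaps S58, S59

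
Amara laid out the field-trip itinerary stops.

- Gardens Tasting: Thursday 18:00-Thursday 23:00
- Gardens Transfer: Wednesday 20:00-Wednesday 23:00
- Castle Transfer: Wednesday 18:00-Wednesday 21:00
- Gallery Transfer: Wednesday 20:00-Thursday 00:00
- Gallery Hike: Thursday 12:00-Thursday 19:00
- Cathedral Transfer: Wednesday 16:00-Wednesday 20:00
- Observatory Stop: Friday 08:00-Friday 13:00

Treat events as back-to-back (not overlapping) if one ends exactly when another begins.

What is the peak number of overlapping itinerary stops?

Sweep the timeline, counting +1 at each start and −1 at each end (ends before starts at a tie):
Wednesday 16:00 start Cathedral Transfer → 1
Wednesday 18:00 start Castle Transfer → 2
Wednesday 20:00 end Cathedral Transfer → 1
Wednesday 20:00 start Gallery Transfer → 2
Wednesday 20:00 start Gardens Transfer → 3
Wednesday 21:00 end Castle Transfer → 2
Wednesday 23:00 end Gardens Transfer → 1
Thursday 00:00 end Gallery Transfer → 0
Thursday 12:00 start Gallery Hike → 1
Thursday 18:00 start Gardens Tasting → 2
Thursday 19:00 end Gallery Hike → 1
Thursday 23:00 end Gardens Tasting → 0
Friday 08:00 start Observatory Stop → 1
Friday 13:00 end Observatory Stop → 0
Peak is 3, at Wednesday 20:00 (Castle Transfer, Gallery Transfer, Gardens Transfer).

3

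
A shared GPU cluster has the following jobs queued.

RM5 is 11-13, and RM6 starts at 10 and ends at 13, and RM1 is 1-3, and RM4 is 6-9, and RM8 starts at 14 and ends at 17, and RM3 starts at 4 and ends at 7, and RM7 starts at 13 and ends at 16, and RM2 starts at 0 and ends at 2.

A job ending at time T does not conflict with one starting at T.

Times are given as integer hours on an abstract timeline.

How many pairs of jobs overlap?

Sorted by start: RM2, RM1, RM3, RM4, RM6, RM5, RM7, RM8.
RM1 starts before RM2 ends → RM2 and RM1 overlap.
RM3 starts after RM2 ends, so nothing later overlaps RM2 either.
RM3 starts after RM1 ends, so nothing later overlaps RM1 either.
RM4 starts before RM3 ends → RM3 and RM4 overlap.
RM6 starts after RM3 ends, so nothing later overlaps RM3 either.
RM6 starts after RM4 ends, so nothing later overlaps RM4 either.
RM5 starts before RM6 ends → RM6 and RM5 overlap.
RM7 starts exactly when RM6 ends (back-to-back, no overlap), so nothing later overlaps RM6 either.
RM7 starts exactly when RM5 ends (back-to-back, no overlap), so nothing later overlaps RM5 either.
RM8 starts before RM7 ends → RM7 and RM8 overlap.
Overlapping pairs: RM1 & RM2, RM3 & RM4, RM5 & RM6, RM7 & RM8 — 4 in total.

4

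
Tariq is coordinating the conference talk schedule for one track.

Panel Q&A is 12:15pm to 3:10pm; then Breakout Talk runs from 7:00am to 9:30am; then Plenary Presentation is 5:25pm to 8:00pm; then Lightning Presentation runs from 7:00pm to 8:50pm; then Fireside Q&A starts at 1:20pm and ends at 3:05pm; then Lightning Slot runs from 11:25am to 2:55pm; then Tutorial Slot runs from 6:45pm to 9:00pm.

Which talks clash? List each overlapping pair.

Fireside Q&A & Lightning Slot, Fireside Q&A & Panel Q&A, Lightning Presentation & Plenary Presentation, Lightning Presentation & Tutorial Slot, Lightning Slot & Panel Q&A, Plenary Presentation & Tutorial Slot

Sorted by start: Breakout Talk, Lightning Slot, Panel Q&A, Fireside Q&A, Plenary Presentation, Tutorial Slot, Lightning Presentation.
Lightning Slot starts after Breakout Talk ends — done with Breakout Talk.
Panel Q&A starts before Lightning Slot ends → Lightning Slot and Panel Q&A overlap.
Fireside Q&A starts before Lightning Slot ends → Lightning Slot and Fireside Q&A overlap.
Plenary Presentation starts after Lightning Slot ends — done with Lightning Slot.
Fireside Q&A starts before Panel Q&A ends → Panel Q&A and Fireside Q&A overlap.
Plenary Presentation starts after Panel Q&A ends — done with Panel Q&A.
Plenary Presentation starts after Fireside Q&A ends — done with Fireside Q&A.
Tutorial Slot starts before Plenary Presentation ends → Plenary Presentation and Tutorial Slot overlap.
Lightning Presentation starts before Plenary Presentation ends → Plenary Presentation and Lightning Presentation overlap.
Lightning Presentation starts before Tutorial Slot ends → Tutorial Slot and Lightning Presentation overlap.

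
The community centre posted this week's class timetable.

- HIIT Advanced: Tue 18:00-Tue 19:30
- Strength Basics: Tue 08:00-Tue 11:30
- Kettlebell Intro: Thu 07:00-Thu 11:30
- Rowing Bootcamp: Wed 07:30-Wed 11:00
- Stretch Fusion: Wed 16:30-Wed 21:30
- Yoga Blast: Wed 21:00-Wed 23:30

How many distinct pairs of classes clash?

1

Sorted by start: Strength Basics, HIIT Advanced, Rowing Bootcamp, Stretch Fusion, Yoga Blast, Kettlebell Intro.
HIIT Advanced starts after Strength Basics ends, so Strength Basics has no further overlaps.
Rowing Bootcamp starts after HIIT Advanced ends, so HIIT Advanced has no further overlaps.
Stretch Fusion starts after Rowing Bootcamp ends, so Rowing Bootcamp has no further overlaps.
Yoga Blast starts before Stretch Fusion ends → Stretch Fusion and Yoga Blast overlap.
Kettlebell Intro starts after Stretch Fusion ends.
Kettlebell Intro starts after Yoga Blast ends.
Overlapping pairs: Stretch Fusion & Yoga Blast — 1 in total.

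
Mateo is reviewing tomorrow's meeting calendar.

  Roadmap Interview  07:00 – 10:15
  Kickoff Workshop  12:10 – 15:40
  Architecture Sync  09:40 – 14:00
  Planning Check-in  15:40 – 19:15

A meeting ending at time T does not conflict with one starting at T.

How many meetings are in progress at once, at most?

2

Sort all start/end points and keep a running count:
07:00 start Roadmap Interview → 1
09:40 start Architecture Sync → 2
10:15 end Roadmap Interview → 1
12:10 start Kickoff Workshop → 2
14:00 end Architecture Sync → 1
15:40 end Kickoff Workshop → 0
15:40 start Planning Check-in → 1
19:15 end Planning Check-in → 0
Peak is 2, at 09:40 (Architecture Sync, Roadmap Interview).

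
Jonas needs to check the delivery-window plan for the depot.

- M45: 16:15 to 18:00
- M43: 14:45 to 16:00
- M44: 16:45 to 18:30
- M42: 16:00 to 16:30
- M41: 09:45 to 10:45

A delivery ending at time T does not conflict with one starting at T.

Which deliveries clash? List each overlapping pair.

M42 & M45, M44 & M45

Sorted by start: M41, M43, M42, M45, M44.
M43 starts after M41 ends — done with M41.
M42 starts exactly when M43 ends (back-to-back, no overlap) — done with M43.
M45 starts before M42 ends → M42 and M45 overlap.
M44 starts after M42 ends.
M44 starts before M45 ends → M45 and M44 overlap.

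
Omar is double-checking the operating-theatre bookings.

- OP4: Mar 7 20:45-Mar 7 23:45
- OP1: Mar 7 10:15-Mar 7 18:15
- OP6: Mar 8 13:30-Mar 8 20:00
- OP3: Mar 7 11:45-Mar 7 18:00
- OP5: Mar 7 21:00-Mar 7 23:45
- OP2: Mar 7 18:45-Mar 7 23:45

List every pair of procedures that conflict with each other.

Sorted by start: OP1, OP3, OP2, OP4, OP5, OP6.
OP3 starts before OP1 ends → OP1 and OP3 overlap.
OP2 starts after OP1 ends, so OP1 has no further overlaps.
OP2 starts after OP3 ends, so OP3 has no further overlaps.
OP4 starts before OP2 ends → OP2 and OP4 overlap.
OP5 starts before OP2 ends → OP2 and OP5 overlap.
OP6 starts after OP2 ends.
OP5 starts before OP4 ends → OP4 and OP5 overlap.
OP6 starts after OP4 ends.
OP6 starts after OP5 ends.

OP1 & OP3, OP2 & OP4, OP2 & OP5, OP4 & OP5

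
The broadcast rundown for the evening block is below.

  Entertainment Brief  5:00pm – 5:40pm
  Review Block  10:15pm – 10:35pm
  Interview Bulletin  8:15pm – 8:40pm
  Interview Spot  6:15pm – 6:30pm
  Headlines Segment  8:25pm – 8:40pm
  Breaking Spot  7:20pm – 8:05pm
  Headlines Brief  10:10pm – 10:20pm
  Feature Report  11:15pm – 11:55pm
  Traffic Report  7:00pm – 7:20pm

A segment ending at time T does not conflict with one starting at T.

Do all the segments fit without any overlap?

Check each pair: they overlap iff neither finishes before the other starts.
Sorted by start: Entertainment Brief, Interview Spot, Traffic Report, Breaking Spot, Interview Bulletin, Headlines Segment, Headlines Brief, Review Block, Feature Report.
Interview Spot starts after Entertainment Brief ends; Entertainment Brief is clear from here.
Traffic Report starts after Interview Spot ends; Interview Spot is clear from here.
Breaking Spot starts exactly when Traffic Report ends (back-to-back, no overlap); Traffic Report is clear from here.
Interview Bulletin starts after Breaking Spot ends; Breaking Spot is clear from here.
Headlines Segment starts before Interview Bulletin ends → Interview Bulletin and Headlines Segment overlap.
That's a conflict, so the schedule is not conflict-free.

No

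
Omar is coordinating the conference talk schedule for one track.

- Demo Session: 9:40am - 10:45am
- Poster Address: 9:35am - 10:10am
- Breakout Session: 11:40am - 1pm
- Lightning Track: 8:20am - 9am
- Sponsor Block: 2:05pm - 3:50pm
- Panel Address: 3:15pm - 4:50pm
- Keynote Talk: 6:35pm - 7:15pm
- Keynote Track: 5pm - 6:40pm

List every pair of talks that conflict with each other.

Two intervals overlap when each starts before the other ends.
Sorted by start: Lightning Track, Poster Address, Demo Session, Breakout Session, Sponsor Block, Panel Address, Keynote Track, Keynote Talk.
Poster Address starts after Lightning Track ends — done with Lightning Track.
Demo Session starts before Poster Address ends → Poster Address and Demo Session overlap.
Breakout Session starts after Poster Address ends — done with Poster Address.
Breakout Session starts after Demo Session ends — done with Demo Session.
Sponsor Block starts after Breakout Session ends — done with Breakout Session.
Panel Address starts before Sponsor Block ends → Sponsor Block and Panel Address overlap.
Keynote Track starts after Sponsor Block ends — done with Sponsor Block.
Keynote Track starts after Panel Address ends — done with Panel Address.
Keynote Talk starts before Keynote Track ends → Keynote Track and Keynote Talk overlap.

Demo Session & Poster Address, Keynote Talk & Keynote Track, Panel Address & Sponsor Block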